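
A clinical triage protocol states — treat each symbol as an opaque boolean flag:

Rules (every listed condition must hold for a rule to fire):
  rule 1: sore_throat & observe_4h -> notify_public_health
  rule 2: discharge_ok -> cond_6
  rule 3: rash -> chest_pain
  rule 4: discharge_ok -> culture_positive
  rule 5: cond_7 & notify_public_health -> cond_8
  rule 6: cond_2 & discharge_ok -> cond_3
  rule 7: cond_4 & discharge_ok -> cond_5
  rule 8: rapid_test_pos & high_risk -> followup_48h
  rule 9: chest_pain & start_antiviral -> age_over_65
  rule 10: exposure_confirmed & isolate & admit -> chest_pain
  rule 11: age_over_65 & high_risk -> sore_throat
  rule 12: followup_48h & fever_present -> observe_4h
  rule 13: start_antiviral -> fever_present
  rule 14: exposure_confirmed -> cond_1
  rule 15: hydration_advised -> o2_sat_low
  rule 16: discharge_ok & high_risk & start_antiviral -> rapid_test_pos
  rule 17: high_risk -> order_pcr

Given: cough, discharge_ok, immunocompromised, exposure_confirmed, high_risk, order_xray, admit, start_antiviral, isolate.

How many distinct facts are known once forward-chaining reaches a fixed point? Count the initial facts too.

21

[1] rule 2 [discharge_ok -> cond_6]; rule 4 [discharge_ok -> culture_positive]; rule 10 [exposure_confirmed & isolate & admit -> chest_pain]; rule 13 [start_antiviral -> fever_present]; rule 14 [exposure_confirmed -> cond_1]; rule 16 [discharge_ok & high_risk & start_antiviral -> rapid_test_pos]; rule 17 [high_risk -> order_pcr]. ⇒ new: cond_6, culture_positive, chest_pain, fever_present, cond_1, rapid_test_pos, order_pcr.
[2] rule 8 [rapid_test_pos & high_risk -> followup_48h]; rule 9 [chest_pain & start_antiviral -> age_over_65]. ⇒ new: followup_48h, age_over_65.
[3] rule 11 [age_over_65 & high_risk -> sore_throat]; rule 12 [followup_48h & fever_present -> observe_4h]. ⇒ new: sore_throat, observe_4h.
[4] rule 1 [sore_throat & observe_4h -> notify_public_health]. ⇒ new: notify_public_health.
Closure: {admit, age_over_65, chest_pain, cond_1, cond_6, cough, culture_positive, discharge_ok, exposure_confirmed, fever_present, followup_48h, high_risk, immunocompromised, isolate, notify_public_health, observe_4h, order_pcr, order_xray, rapid_test_pos, sore_throat, start_antiviral} — 21 facts.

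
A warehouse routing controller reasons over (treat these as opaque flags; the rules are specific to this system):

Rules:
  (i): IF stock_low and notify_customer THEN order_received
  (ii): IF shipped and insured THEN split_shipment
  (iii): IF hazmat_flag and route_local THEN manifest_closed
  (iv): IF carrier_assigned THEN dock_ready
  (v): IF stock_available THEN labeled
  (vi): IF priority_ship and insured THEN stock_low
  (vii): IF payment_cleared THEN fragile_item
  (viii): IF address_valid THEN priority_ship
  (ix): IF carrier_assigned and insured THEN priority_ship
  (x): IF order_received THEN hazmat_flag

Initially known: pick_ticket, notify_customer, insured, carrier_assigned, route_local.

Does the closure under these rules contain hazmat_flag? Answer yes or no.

yes

Round 1 — (iv), (ix), derive dock_ready, priority_ship.
Round 2 — (vi), derive stock_low.
Round 3 — (i), derive order_received.
Round 4 — (x), derive hazmat_flag.
Round 5 — (iii), derive manifest_closed.
hazmat_flag appears in round 4, so it is derivable.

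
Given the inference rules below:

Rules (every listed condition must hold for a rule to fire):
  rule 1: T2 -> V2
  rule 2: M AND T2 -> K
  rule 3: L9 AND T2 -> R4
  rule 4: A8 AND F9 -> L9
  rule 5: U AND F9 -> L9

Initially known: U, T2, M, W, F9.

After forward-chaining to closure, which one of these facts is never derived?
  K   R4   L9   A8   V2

[1] rule 1 [T2 -> V2]; rule 2 [M AND T2 -> K]; rule 5 [U AND F9 -> L9]. ⇒ new: V2, K, L9.
[2] rule 3 [L9 AND T2 -> R4]. ⇒ new: R4.
Derived: R4 (round 2), V2 (round 1), L9 (round 1), K (round 1). A8 never appears in any round.

A8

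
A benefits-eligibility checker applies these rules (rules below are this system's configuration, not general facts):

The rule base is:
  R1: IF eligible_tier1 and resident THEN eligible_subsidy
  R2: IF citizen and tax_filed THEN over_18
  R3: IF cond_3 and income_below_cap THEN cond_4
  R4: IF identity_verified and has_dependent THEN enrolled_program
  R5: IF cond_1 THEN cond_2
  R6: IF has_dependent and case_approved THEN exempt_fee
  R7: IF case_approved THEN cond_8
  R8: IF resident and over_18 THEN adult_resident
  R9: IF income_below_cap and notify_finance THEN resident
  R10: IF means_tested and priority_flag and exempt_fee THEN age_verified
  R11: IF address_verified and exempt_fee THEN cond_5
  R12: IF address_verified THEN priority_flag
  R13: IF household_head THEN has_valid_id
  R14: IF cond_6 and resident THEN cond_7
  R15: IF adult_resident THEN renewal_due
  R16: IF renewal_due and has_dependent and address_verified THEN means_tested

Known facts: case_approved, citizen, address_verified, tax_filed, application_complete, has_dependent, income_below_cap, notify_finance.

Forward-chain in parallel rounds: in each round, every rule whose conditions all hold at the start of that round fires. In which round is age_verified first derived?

5

Round 1 — R2, R6, R7, R9, R12, derive over_18, exempt_fee, cond_8, resident, priority_flag.
Round 2 — R8, R11, derive adult_resident, cond_5.
Round 3 — R15, derive renewal_due.
Round 4 — R16, derive means_tested.
Round 5 — R10, derive age_verified.
age_verified first appears in round 5.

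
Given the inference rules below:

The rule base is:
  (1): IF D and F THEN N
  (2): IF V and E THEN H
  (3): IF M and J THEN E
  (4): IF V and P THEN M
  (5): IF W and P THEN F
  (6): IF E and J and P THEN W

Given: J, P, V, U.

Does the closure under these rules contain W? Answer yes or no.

yes

[1] (4) [IF V and P THEN M]. ⇒ new: M.
[2] (3) [IF M and J THEN E]. ⇒ new: E.
[3] (2) [IF V and E THEN H]; (6) [IF E and J and P THEN W]. ⇒ new: H, W.
[4] (5) [IF W and P THEN F]. ⇒ new: F.
W appears in round 3, so it is derivable.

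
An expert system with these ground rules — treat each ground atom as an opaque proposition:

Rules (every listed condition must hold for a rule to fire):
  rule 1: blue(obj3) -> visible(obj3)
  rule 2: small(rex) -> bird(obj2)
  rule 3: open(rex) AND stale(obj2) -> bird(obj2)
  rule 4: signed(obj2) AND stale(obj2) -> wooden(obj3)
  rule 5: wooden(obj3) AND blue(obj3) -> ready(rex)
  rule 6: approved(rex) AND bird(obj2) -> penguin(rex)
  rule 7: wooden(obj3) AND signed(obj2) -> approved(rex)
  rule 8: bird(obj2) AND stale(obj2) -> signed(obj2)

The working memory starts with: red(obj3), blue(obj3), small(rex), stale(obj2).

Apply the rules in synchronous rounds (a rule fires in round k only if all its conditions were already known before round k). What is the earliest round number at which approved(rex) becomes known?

Round 1 — rule 1, rule 2, derive visible(obj3), bird(obj2).
Round 2 — rule 8, derive signed(obj2).
Round 3 — rule 4, derive wooden(obj3).
Round 4 — rule 5, rule 7, derive ready(rex), approved(rex).
approved(rex) first appears in round 4.

4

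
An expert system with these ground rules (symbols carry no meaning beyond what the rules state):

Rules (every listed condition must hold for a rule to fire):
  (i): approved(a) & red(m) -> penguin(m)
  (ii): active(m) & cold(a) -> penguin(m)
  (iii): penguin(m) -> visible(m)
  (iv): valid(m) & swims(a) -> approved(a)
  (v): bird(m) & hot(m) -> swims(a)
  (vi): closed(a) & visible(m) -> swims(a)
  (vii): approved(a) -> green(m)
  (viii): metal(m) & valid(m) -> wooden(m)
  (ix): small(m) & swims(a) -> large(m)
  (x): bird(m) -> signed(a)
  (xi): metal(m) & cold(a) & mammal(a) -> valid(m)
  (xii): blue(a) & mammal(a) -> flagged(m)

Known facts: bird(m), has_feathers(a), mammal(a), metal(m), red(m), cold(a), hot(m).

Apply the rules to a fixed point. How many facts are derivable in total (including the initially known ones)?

15

Round 1: (v) [bird(m) & hot(m) -> swims(a)]; (x) [bird(m) -> signed(a)]; (xi) [metal(m) & cold(a) & mammal(a) -> valid(m)]. New: swims(a), signed(a), valid(m).
Round 2: (iv) [valid(m) & swims(a) -> approved(a)]; (viii) [metal(m) & valid(m) -> wooden(m)]. New: approved(a), wooden(m).
Round 3: (i) [approved(a) & red(m) -> penguin(m)]; (vii) [approved(a) -> green(m)]. New: penguin(m), green(m).
Round 4: (iii) [penguin(m) -> visible(m)]. New: visible(m).
Closure: {approved(a), bird(m), cold(a), green(m), has_feathers(a), hot(m), mammal(a), metal(m), penguin(m), red(m), signed(a), swims(a), valid(m), visible(m), wooden(m)} — 15 facts.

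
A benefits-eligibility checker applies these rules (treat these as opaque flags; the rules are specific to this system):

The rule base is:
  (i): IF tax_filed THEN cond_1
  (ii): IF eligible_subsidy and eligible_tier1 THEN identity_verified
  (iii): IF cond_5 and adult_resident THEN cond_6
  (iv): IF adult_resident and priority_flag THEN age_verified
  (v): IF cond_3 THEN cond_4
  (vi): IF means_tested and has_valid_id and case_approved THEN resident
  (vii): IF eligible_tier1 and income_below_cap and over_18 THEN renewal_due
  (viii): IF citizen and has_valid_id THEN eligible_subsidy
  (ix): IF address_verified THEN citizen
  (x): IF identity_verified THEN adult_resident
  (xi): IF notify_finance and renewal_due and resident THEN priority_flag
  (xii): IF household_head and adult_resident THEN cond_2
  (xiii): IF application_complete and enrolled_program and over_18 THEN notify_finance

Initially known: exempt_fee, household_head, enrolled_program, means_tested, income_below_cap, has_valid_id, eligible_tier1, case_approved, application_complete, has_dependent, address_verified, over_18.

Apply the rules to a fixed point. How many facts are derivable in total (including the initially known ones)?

22

Round 1: (vi) [IF means_tested and has_valid_id and case_approved THEN resident]; (vii) [IF eligible_tier1 and income_below_cap and over_18 THEN renewal_due]; (ix) [IF address_verified THEN citizen]; (xiii) [IF application_complete and enrolled_program and over_18 THEN notify_finance]. Adds resident, renewal_due, citizen, notify_finance.
Round 2: (viii) [IF citizen and has_valid_id THEN eligible_subsidy]; (xi) [IF notify_finance and renewal_due and resident THEN priority_flag]. Adds eligible_subsidy, priority_flag.
Round 3: (ii) [IF eligible_subsidy and eligible_tier1 THEN identity_verified]. Adds identity_verified.
Round 4: (x) [IF identity_verified THEN adult_resident]. Adds adult_resident.
Round 5: (iv) [IF adult_resident and priority_flag THEN age_verified]; (xii) [IF household_head and adult_resident THEN cond_2]. Adds age_verified, cond_2.
Closure: {address_verified, adult_resident, age_verified, application_complete, case_approved, citizen, cond_2, eligible_subsidy, eligible_tier1, enrolled_program, exempt_fee, has_dependent, has_valid_id, household_head, identity_verified, income_below_cap, means_tested, notify_finance, over_18, priority_flag, renewal_due, resident} — 22 facts.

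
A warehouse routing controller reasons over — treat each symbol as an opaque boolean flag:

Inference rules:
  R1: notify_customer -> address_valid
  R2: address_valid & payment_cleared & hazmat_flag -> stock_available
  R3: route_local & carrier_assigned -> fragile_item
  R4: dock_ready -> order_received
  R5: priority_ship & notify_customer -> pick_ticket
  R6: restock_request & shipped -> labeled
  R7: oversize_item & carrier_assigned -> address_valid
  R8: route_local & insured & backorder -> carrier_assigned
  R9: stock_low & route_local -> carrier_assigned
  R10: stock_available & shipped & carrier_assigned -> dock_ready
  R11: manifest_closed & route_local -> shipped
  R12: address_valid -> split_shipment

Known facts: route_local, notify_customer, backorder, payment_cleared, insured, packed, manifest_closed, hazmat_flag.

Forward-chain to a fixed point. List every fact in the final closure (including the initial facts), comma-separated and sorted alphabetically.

address_valid, backorder, carrier_assigned, dock_ready, fragile_item, hazmat_flag, insured, manifest_closed, notify_customer, order_received, packed, payment_cleared, route_local, shipped, split_shipment, stock_available

Round 1 fires R1, R8, R11, giving address_valid, carrier_assigned, shipped.
Round 2 fires R2, R3, R12, giving stock_available, fragile_item, split_shipment.
Round 3 fires R10, giving dock_ready.
Round 4 fires R4, giving order_received.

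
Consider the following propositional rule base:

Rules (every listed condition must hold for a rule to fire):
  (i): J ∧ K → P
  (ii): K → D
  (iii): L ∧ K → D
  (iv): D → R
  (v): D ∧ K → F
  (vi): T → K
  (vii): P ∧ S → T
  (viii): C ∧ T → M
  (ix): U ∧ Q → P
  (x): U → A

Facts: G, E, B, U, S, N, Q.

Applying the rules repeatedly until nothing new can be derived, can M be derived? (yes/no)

no

Round 1 — (ix), (x), derive P, A.
Round 2 — (vii), derive T.
Round 3 — (vi), derive K.
Round 4 — (ii), derive D.
Round 5 — (iv), (v), derive R, F.
Fixed point reached. M is concluded only by (viii); (viii) needs C (never derived).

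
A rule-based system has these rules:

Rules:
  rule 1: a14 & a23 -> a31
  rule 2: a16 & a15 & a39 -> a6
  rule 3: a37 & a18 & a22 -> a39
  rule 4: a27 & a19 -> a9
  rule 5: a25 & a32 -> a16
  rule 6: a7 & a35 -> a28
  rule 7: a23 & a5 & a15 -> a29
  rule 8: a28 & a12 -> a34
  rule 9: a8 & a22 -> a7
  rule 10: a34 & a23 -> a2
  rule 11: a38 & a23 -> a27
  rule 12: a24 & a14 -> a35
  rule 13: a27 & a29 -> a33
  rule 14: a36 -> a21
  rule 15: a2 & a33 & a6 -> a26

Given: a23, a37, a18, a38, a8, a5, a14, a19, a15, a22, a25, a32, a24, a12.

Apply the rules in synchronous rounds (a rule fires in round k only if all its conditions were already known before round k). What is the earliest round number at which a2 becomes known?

Round 1 — rule 1, rule 3, rule 5, rule 7, rule 9, rule 11, rule 12, derive a31, a39, a16, a29, a7, a27, a35.
Round 2 — rule 2, rule 4, rule 6, rule 13, derive a6, a9, a28, a33.
Round 3 — rule 8, derive a34.
Round 4 — rule 10, derive a2.
a2 first appears in round 4.

4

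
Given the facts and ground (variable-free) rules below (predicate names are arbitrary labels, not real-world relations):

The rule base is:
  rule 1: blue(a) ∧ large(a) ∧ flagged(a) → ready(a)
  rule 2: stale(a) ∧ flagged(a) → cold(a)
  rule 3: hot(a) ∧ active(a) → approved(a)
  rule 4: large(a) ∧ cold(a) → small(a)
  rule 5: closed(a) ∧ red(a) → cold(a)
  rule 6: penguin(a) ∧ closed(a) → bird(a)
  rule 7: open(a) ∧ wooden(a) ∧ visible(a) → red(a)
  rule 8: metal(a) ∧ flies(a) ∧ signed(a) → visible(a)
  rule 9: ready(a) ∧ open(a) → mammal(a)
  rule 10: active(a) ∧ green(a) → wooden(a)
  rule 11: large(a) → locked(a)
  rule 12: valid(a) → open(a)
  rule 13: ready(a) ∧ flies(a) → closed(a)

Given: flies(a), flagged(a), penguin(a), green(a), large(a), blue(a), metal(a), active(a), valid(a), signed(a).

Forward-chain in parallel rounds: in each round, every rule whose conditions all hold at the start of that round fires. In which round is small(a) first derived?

4

Round 1: rule 1 [blue(a) ∧ large(a) ∧ flagged(a) → ready(a)]; rule 8 [metal(a) ∧ flies(a) ∧ signed(a) → visible(a)]; rule 10 [active(a) ∧ green(a) → wooden(a)]; rule 11 [large(a) → locked(a)]; rule 12 [valid(a) → open(a)]. Adds ready(a), visible(a), wooden(a), locked(a), open(a).
Round 2: rule 7 [open(a) ∧ wooden(a) ∧ visible(a) → red(a)]; rule 9 [ready(a) ∧ open(a) → mammal(a)]; rule 13 [ready(a) ∧ flies(a) → closed(a)]. Adds red(a), mammal(a), closed(a).
Round 3: rule 5 [closed(a) ∧ red(a) → cold(a)]; rule 6 [penguin(a) ∧ closed(a) → bird(a)]. Adds cold(a), bird(a).
Round 4: rule 4 [large(a) ∧ cold(a) → small(a)]. Adds small(a).
small(a) first appears in round 4.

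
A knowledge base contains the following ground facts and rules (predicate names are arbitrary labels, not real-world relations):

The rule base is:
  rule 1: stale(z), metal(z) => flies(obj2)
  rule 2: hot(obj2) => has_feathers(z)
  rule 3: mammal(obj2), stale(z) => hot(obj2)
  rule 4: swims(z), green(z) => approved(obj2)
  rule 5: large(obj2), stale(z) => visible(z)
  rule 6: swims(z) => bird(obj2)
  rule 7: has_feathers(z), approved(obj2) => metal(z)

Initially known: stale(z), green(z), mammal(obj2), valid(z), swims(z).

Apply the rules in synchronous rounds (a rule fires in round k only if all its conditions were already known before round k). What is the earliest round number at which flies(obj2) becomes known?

4

[1] rule 3 [mammal(obj2), stale(z) => hot(obj2)]; rule 4 [swims(z), green(z) => approved(obj2)]; rule 6 [swims(z) => bird(obj2)]. ⇒ new: hot(obj2), approved(obj2), bird(obj2).
[2] rule 2 [hot(obj2) => has_feathers(z)]. ⇒ new: has_feathers(z).
[3] rule 7 [has_feathers(z), approved(obj2) => metal(z)]. ⇒ new: metal(z).
[4] rule 1 [stale(z), metal(z) => flies(obj2)]. ⇒ new: flies(obj2).
flies(obj2) first appears in round 4.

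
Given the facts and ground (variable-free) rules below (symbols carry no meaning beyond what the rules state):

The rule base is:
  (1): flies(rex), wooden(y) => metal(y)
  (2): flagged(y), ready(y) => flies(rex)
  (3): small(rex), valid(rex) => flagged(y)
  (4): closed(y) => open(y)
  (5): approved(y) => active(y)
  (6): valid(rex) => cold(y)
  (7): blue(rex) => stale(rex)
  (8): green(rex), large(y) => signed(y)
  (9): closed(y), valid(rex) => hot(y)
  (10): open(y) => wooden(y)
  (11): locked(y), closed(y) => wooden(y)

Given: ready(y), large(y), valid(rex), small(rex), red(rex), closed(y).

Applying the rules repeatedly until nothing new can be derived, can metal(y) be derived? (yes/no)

Round 1 fires (3), (4), (6), (9), giving flagged(y), open(y), cold(y), hot(y).
Round 2 fires (2), (10), giving flies(rex), wooden(y).
Round 3 fires (1), giving metal(y).
metal(y) appears in round 3, so it is derivable.

yes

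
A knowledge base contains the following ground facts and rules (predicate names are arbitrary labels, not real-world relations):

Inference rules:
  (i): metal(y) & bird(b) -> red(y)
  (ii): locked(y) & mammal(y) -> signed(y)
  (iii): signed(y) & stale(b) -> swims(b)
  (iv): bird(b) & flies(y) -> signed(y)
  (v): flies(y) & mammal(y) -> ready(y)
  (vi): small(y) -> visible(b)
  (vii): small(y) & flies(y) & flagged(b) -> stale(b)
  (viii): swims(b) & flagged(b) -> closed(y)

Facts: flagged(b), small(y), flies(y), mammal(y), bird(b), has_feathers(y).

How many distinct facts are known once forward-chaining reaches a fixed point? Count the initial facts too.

12

Round 1 fires (iv), (v), (vi), (vii), giving signed(y), ready(y), visible(b), stale(b).
Round 2 fires (iii), giving swims(b).
Round 3 fires (viii), giving closed(y).
Closure: {bird(b), closed(y), flagged(b), flies(y), has_feathers(y), mammal(y), ready(y), signed(y), small(y), stale(b), swims(b), visible(b)} — 12 facts.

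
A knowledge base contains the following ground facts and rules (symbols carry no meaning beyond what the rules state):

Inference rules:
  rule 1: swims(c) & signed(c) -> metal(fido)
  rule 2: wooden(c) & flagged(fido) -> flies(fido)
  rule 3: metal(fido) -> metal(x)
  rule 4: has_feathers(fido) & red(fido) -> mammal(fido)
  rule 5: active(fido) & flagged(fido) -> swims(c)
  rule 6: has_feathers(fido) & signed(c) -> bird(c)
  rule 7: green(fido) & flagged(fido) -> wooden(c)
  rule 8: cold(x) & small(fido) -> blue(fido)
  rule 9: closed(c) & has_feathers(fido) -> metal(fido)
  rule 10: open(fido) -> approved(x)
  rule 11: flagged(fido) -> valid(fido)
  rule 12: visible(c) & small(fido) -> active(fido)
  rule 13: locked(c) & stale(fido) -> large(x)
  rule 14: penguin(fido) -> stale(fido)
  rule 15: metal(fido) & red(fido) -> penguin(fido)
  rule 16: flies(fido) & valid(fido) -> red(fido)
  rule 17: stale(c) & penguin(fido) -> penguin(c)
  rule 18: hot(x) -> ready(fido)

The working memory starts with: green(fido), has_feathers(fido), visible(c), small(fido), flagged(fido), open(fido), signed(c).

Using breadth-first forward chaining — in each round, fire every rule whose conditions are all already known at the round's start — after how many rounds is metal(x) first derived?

4

Round 1: rule 6 [has_feathers(fido) & signed(c) -> bird(c)]; rule 7 [green(fido) & flagged(fido) -> wooden(c)]; rule 10 [open(fido) -> approved(x)]; rule 11 [flagged(fido) -> valid(fido)]; rule 12 [visible(c) & small(fido) -> active(fido)]. New: bird(c), wooden(c), approved(x), valid(fido), active(fido).
Round 2: rule 2 [wooden(c) & flagged(fido) -> flies(fido)]; rule 5 [active(fido) & flagged(fido) -> swims(c)]. New: flies(fido), swims(c).
Round 3: rule 1 [swims(c) & signed(c) -> metal(fido)]; rule 16 [flies(fido) & valid(fido) -> red(fido)]. New: metal(fido), red(fido).
Round 4: rule 3 [metal(fido) -> metal(x)]; rule 4 [has_feathers(fido) & red(fido) -> mammal(fido)]; rule 15 [metal(fido) & red(fido) -> penguin(fido)]. New: metal(x), mammal(fido), penguin(fido).
metal(x) first appears in round 4.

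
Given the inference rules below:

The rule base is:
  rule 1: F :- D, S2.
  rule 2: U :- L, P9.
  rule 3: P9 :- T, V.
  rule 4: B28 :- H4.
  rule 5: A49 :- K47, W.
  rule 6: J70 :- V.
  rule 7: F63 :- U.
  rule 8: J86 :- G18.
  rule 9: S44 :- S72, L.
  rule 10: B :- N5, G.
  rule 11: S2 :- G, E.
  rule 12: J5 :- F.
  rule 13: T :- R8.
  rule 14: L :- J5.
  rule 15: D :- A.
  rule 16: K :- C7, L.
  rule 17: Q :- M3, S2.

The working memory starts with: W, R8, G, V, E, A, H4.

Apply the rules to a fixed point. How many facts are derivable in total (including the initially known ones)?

18

Round 1 — rule 4, rule 6, rule 11, rule 13, rule 15, derive B28, J70, S2, T, D.
Round 2 — rule 1, rule 3, derive F, P9.
Round 3 — rule 12, derive J5.
Round 4 — rule 14, derive L.
Round 5 — rule 2, derive U.
Round 6 — rule 7, derive F63.
Closure: {A, B28, D, E, F, F63, G, H4, J5, J70, L, P9, R8, S2, T, U, V, W} — 18 facts.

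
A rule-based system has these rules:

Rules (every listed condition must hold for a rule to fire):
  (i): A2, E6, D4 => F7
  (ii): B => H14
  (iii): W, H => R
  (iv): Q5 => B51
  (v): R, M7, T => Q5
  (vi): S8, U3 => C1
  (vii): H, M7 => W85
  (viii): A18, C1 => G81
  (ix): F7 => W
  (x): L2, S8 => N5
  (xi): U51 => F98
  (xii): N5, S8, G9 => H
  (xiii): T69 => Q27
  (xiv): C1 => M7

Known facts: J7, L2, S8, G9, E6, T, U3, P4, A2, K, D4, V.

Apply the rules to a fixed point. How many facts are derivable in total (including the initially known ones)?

22

Round 1: (i) [A2, E6, D4 => F7]; (vi) [S8, U3 => C1]; (x) [L2, S8 => N5]. New: F7, C1, N5.
Round 2: (ix) [F7 => W]; (xii) [N5, S8, G9 => H]; (xiv) [C1 => M7]. New: W, H, M7.
Round 3: (iii) [W, H => R]; (vii) [H, M7 => W85]. New: R, W85.
Round 4: (v) [R, M7, T => Q5]. New: Q5.
Round 5: (iv) [Q5 => B51]. New: B51.
Closure: {A2, B51, C1, D4, E6, F7, G9, H, J7, K, L2, M7, N5, P4, Q5, R, S8, T, U3, V, W, W85} — 22 facts.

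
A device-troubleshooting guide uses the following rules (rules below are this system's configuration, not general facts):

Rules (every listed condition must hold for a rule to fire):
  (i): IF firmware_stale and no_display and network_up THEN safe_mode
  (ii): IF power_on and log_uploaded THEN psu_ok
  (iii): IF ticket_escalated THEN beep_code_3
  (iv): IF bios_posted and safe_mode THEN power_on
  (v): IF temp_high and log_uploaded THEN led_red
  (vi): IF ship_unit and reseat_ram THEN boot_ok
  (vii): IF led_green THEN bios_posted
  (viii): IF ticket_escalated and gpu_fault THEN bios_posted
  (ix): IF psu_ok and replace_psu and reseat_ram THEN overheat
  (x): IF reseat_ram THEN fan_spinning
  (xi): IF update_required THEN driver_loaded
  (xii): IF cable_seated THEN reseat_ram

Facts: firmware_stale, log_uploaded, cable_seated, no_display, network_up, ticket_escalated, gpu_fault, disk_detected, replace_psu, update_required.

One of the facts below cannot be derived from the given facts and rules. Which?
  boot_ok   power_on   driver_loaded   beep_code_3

Round 1: (i) [IF firmware_stale and no_display and network_up THEN safe_mode]; (iii) [IF ticket_escalated THEN beep_code_3]; (viii) [IF ticket_escalated and gpu_fault THEN bios_posted]; (xi) [IF update_required THEN driver_loaded]; (xii) [IF cable_seated THEN reseat_ram]. New: safe_mode, beep_code_3, bios_posted, driver_loaded, reseat_ram.
Round 2: (iv) [IF bios_posted and safe_mode THEN power_on]; (x) [IF reseat_ram THEN fan_spinning]. New: power_on, fan_spinning.
Round 3: (ii) [IF power_on and log_uploaded THEN psu_ok]. New: psu_ok.
Round 4: (ix) [IF psu_ok and replace_psu and reseat_ram THEN overheat]. New: overheat.
Derived: driver_loaded (round 1), beep_code_3 (round 1), power_on (round 2). boot_ok never appears in any round.

boot_ok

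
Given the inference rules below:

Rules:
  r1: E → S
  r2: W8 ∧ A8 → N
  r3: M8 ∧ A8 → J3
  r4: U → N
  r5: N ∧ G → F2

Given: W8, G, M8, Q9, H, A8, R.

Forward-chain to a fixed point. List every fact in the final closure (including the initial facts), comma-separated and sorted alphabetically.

Round 1 fires r2, r3, giving N, J3.
Round 2 fires r5, giving F2.

A8, F2, G, H, J3, M8, N, Q9, R, W8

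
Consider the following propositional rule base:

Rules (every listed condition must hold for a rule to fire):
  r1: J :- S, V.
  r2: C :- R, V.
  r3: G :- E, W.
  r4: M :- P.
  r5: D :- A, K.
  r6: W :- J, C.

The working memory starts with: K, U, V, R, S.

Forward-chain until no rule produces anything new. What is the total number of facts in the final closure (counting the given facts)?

8

Round 1 fires r1, r2, giving J, C.
Round 2 fires r6, giving W.
Closure: {C, J, K, R, S, U, V, W} — 8 facts.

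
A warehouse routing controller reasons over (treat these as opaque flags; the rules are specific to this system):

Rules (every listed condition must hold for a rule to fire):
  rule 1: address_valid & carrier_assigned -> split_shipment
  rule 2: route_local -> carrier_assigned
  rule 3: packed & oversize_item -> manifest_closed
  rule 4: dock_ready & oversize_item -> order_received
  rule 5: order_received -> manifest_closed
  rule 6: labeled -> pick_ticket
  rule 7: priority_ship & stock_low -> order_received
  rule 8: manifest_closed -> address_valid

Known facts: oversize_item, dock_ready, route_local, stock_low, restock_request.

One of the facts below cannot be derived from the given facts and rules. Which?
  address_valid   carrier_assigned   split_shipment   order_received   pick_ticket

pick_ticket

[1] rule 2 [route_local -> carrier_assigned]; rule 4 [dock_ready & oversize_item -> order_received]. ⇒ new: carrier_assigned, order_received.
[2] rule 5 [order_received -> manifest_closed]. ⇒ new: manifest_closed.
[3] rule 8 [manifest_closed -> address_valid]. ⇒ new: address_valid.
[4] rule 1 [address_valid & carrier_assigned -> split_shipment]. ⇒ new: split_shipment.
Derived: carrier_assigned (round 1), split_shipment (round 4), address_valid (round 3), order_received (round 1). pick_ticket never appears in any round.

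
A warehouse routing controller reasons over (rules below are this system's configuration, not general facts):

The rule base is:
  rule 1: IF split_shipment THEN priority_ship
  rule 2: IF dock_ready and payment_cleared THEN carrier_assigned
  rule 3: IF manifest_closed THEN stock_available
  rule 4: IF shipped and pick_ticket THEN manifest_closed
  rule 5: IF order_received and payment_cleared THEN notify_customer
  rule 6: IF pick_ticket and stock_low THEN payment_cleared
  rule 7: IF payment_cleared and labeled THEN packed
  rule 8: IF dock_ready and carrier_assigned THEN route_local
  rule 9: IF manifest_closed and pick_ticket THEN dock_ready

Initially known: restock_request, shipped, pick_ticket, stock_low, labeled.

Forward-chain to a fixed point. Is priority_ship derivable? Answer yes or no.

Round 1 fires rule 4, rule 6, giving manifest_closed, payment_cleared.
Round 2 fires rule 3, rule 7, rule 9, giving stock_available, packed, dock_ready.
Round 3 fires rule 2, giving carrier_assigned.
Round 4 fires rule 8, giving route_local.
Fixed point reached. priority_ship is concluded only by rule 1; rule 1 needs split_shipment (never derived).

no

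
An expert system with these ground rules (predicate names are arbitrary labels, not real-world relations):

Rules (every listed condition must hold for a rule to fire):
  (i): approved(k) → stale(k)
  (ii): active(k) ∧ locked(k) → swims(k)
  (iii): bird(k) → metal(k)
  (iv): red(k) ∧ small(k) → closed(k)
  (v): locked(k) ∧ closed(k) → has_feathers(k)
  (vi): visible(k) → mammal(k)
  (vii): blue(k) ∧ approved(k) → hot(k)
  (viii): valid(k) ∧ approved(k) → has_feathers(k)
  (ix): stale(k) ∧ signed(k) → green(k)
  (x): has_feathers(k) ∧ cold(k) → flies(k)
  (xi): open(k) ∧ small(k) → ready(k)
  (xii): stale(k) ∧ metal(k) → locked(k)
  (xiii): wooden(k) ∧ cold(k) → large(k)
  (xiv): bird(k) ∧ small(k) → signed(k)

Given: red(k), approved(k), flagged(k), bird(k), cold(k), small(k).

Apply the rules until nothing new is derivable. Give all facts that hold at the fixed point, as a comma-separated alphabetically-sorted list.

[1] (i) [approved(k) → stale(k)]; (iii) [bird(k) → metal(k)]; (iv) [red(k) ∧ small(k) → closed(k)]; (xiv) [bird(k) ∧ small(k) → signed(k)]. ⇒ new: stale(k), metal(k), closed(k), signed(k).
[2] (ix) [stale(k) ∧ signed(k) → green(k)]; (xii) [stale(k) ∧ metal(k) → locked(k)]. ⇒ new: green(k), locked(k).
[3] (v) [locked(k) ∧ closed(k) → has_feathers(k)]. ⇒ new: has_feathers(k).
[4] (x) [has_feathers(k) ∧ cold(k) → flies(k)]. ⇒ new: flies(k).

approved(k), bird(k), closed(k), cold(k), flagged(k), flies(k), green(k), has_feathers(k), locked(k), metal(k), red(k), signed(k), small(k), stale(k)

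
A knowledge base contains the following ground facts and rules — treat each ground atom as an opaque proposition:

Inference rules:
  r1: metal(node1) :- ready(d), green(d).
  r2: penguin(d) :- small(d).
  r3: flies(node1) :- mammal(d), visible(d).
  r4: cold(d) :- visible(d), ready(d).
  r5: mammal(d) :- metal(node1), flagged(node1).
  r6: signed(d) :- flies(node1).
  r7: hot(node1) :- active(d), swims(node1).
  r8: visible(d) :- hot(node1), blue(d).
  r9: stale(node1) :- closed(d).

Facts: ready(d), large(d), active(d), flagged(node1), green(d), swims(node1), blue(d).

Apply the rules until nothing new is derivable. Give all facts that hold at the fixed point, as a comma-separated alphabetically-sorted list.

active(d), blue(d), cold(d), flagged(node1), flies(node1), green(d), hot(node1), large(d), mammal(d), metal(node1), ready(d), signed(d), swims(node1), visible(d)

[1] r1 [metal(node1) :- ready(d), green(d).]; r7 [hot(node1) :- active(d), swims(node1).]. ⇒ new: metal(node1), hot(node1).
[2] r5 [mammal(d) :- metal(node1), flagged(node1).]; r8 [visible(d) :- hot(node1), blue(d).]. ⇒ new: mammal(d), visible(d).
[3] r3 [flies(node1) :- mammal(d), visible(d).]; r4 [cold(d) :- visible(d), ready(d).]. ⇒ new: flies(node1), cold(d).
[4] r6 [signed(d) :- flies(node1).]. ⇒ new: signed(d).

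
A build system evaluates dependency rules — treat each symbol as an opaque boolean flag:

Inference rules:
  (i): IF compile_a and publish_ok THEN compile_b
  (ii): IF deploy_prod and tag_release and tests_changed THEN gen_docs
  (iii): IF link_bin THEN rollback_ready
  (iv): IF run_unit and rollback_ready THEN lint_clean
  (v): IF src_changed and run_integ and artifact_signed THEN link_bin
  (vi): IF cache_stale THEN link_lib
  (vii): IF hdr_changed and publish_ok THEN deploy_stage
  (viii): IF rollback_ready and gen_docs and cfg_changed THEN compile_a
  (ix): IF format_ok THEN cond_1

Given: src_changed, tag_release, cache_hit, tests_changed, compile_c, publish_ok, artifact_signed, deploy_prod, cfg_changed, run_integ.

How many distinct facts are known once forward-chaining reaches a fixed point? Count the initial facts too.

15

Round 1: (ii) [IF deploy_prod and tag_release and tests_changed THEN gen_docs]; (v) [IF src_changed and run_integ and artifact_signed THEN link_bin]. New: gen_docs, link_bin.
Round 2: (iii) [IF link_bin THEN rollback_ready]. New: rollback_ready.
Round 3: (viii) [IF rollback_ready and gen_docs and cfg_changed THEN compile_a]. New: compile_a.
Round 4: (i) [IF compile_a and publish_ok THEN compile_b]. New: compile_b.
Closure: {artifact_signed, cache_hit, cfg_changed, compile_a, compile_b, compile_c, deploy_prod, gen_docs, link_bin, publish_ok, rollback_ready, run_integ, src_changed, tag_release, tests_changed} — 15 facts.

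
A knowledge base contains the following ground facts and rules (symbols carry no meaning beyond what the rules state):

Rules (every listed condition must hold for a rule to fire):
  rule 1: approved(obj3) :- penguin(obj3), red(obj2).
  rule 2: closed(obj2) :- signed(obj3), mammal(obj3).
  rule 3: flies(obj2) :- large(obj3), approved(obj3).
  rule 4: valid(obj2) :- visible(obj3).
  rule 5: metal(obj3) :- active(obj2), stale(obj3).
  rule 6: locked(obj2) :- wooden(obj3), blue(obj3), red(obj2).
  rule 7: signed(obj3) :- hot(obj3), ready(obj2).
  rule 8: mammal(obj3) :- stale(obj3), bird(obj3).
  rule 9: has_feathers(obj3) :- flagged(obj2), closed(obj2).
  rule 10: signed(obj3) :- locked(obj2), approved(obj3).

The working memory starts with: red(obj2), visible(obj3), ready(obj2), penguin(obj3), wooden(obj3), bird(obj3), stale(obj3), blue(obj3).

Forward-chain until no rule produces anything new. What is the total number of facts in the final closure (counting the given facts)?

[1] rule 1 [approved(obj3) :- penguin(obj3), red(obj2).]; rule 4 [valid(obj2) :- visible(obj3).]; rule 6 [locked(obj2) :- wooden(obj3), blue(obj3), red(obj2).]; rule 8 [mammal(obj3) :- stale(obj3), bird(obj3).]. ⇒ new: approved(obj3), valid(obj2), locked(obj2), mammal(obj3).
[2] rule 10 [signed(obj3) :- locked(obj2), approved(obj3).]. ⇒ new: signed(obj3).
[3] rule 2 [closed(obj2) :- signed(obj3), mammal(obj3).]. ⇒ new: closed(obj2).
Closure: {approved(obj3), bird(obj3), blue(obj3), closed(obj2), locked(obj2), mammal(obj3), penguin(obj3), ready(obj2), red(obj2), signed(obj3), stale(obj3), valid(obj2), visible(obj3), wooden(obj3)} — 14 facts.

14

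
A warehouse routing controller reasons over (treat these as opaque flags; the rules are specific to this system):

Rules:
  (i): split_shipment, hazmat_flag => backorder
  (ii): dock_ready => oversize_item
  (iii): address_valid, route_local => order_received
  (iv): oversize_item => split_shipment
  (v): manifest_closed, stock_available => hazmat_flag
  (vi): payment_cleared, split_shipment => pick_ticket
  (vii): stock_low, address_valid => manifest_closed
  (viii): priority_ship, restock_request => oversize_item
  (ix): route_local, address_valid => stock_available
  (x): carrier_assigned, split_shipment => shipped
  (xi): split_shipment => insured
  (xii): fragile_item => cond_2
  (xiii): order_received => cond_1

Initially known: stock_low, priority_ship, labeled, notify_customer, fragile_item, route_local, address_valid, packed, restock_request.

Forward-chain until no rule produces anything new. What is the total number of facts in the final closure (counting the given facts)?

19

Round 1 — (iii), (vii), (viii), (ix), (xii), derive order_received, manifest_closed, oversize_item, stock_available, cond_2.
Round 2 — (iv), (v), (xiii), derive split_shipment, hazmat_flag, cond_1.
Round 3 — (i), (xi), derive backorder, insured.
Closure: {address_valid, backorder, cond_1, cond_2, fragile_item, hazmat_flag, insured, labeled, manifest_closed, notify_customer, order_received, oversize_item, packed, priority_ship, restock_request, route_local, split_shipment, stock_available, stock_low} — 19 facts.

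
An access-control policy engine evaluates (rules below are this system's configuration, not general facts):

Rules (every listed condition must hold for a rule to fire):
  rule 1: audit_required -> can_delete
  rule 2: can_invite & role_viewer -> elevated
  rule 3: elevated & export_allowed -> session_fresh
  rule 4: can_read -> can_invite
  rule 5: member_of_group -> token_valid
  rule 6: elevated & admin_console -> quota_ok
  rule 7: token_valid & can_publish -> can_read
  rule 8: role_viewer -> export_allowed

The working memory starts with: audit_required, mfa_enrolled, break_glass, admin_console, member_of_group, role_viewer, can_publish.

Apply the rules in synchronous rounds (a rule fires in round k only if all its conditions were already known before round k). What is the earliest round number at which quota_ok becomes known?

Round 1 fires rule 1, rule 5, rule 8, giving can_delete, token_valid, export_allowed.
Round 2 fires rule 7, giving can_read.
Round 3 fires rule 4, giving can_invite.
Round 4 fires rule 2, giving elevated.
Round 5 fires rule 3, rule 6, giving session_fresh, quota_ok.
quota_ok first appears in round 5.

5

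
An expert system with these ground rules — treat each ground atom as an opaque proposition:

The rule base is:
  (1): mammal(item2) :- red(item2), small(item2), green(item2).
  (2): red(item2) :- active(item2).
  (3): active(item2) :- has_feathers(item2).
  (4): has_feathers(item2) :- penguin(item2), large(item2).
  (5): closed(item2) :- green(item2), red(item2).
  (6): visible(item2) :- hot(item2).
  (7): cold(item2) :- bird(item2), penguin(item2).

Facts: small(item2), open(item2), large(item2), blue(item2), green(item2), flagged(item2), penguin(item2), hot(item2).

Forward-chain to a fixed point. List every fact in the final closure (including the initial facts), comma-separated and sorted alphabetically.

Round 1: (4) [has_feathers(item2) :- penguin(item2), large(item2).]; (6) [visible(item2) :- hot(item2).]. New: has_feathers(item2), visible(item2).
Round 2: (3) [active(item2) :- has_feathers(item2).]. New: active(item2).
Round 3: (2) [red(item2) :- active(item2).]. New: red(item2).
Round 4: (1) [mammal(item2) :- red(item2), small(item2), green(item2).]; (5) [closed(item2) :- green(item2), red(item2).]. New: mammal(item2), closed(item2).

active(item2), blue(item2), closed(item2), flagged(item2), green(item2), has_feathers(item2), hot(item2), large(item2), mammal(item2), open(item2), penguin(item2), red(item2), small(item2), visible(item2)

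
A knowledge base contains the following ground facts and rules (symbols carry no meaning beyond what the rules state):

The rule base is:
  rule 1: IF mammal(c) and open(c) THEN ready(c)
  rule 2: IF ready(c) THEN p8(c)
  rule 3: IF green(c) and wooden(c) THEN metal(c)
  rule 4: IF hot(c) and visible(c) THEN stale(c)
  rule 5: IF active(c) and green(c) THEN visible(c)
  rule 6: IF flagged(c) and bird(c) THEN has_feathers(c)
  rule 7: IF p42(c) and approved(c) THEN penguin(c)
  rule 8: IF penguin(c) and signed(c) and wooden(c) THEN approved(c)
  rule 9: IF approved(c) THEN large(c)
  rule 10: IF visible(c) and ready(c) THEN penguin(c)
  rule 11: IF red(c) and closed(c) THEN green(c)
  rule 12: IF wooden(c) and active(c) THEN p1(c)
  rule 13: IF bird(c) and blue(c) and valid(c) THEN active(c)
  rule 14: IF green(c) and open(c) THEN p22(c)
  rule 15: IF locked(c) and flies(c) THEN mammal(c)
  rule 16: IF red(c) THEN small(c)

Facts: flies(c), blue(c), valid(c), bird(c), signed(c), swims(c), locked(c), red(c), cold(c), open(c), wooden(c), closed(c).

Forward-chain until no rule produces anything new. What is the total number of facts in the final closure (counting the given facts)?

25

Round 1: rule 11 [IF red(c) and closed(c) THEN green(c)]; rule 13 [IF bird(c) and blue(c) and valid(c) THEN active(c)]; rule 15 [IF locked(c) and flies(c) THEN mammal(c)]; rule 16 [IF red(c) THEN small(c)]. Adds green(c), active(c), mammal(c), small(c).
Round 2: rule 1 [IF mammal(c) and open(c) THEN ready(c)]; rule 3 [IF green(c) and wooden(c) THEN metal(c)]; rule 5 [IF active(c) and green(c) THEN visible(c)]; rule 12 [IF wooden(c) and active(c) THEN p1(c)]; rule 14 [IF green(c) and open(c) THEN p22(c)]. Adds ready(c), metal(c), visible(c), p1(c), p22(c).
Round 3: rule 2 [IF ready(c) THEN p8(c)]; rule 10 [IF visible(c) and ready(c) THEN penguin(c)]. Adds p8(c), penguin(c).
Round 4: rule 8 [IF penguin(c) and signed(c) and wooden(c) THEN approved(c)]. Adds approved(c).
Round 5: rule 9 [IF approved(c) THEN large(c)]. Adds large(c).
Closure: {active(c), approved(c), bird(c), blue(c), closed(c), cold(c), flies(c), green(c), large(c), locked(c), mammal(c), metal(c), open(c), p1(c), p22(c), p8(c), penguin(c), ready(c), red(c), signed(c), small(c), swims(c), valid(c), visible(c), wooden(c)} — 25 facts.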